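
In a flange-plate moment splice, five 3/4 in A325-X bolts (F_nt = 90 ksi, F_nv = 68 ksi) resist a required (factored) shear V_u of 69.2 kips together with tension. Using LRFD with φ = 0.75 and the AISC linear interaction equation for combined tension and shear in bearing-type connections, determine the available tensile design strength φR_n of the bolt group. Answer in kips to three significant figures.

A_b = π·0.75²/4 = 0.4418 in²; f_rv = 69.2 / (5 × 0.4418) = 31.33 ksi.
F'_nt = 1.3 F_nt − (F_nt / φF_nv) f_rv = 1.3·90 − (90/(0.75·68))·31.33 = 61.72 ksi, capped at F_nt → F'_nt = 61.72 ksi.
R_n = F'_nt · A_b · n = 61.72 × 0.4418 × 5 = 136.3 kips.
Design strength φR_n = 0.75 × 136.3 = 102 kips.

102 kips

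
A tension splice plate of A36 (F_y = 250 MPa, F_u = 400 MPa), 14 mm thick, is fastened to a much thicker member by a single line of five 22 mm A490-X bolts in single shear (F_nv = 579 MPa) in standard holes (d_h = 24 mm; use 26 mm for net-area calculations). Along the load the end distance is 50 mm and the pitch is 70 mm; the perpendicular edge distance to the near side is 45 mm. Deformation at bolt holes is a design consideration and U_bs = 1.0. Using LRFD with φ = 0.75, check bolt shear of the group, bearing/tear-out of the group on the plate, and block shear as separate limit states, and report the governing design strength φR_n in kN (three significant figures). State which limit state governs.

654 kN (block shear governs)

Bolt shear: A_b = π·22²/4 = 380.1 mm²; R_n = 579 × 380.1 × 5 × 1 / 1000 = 1100 kN → 0.75 × 1100 = 825 kN.
Bearing: edge l_c = 38, r_n = 255.4 kN; interior l_c = 46, r_n = 295.7 kN; R_n = 255.4 + 4·295.7 = 1438 kN → 1080 kN.
Block shear: A_gv = 4620, A_nv = 2982, A_nt = 448 mm²; R_n = min(0.6F_uA_nv, 0.6F_yA_gv) + U_bs·F_u·A_nt = 872.2 kN → 654 kN.
Block shear governs: 654 kN.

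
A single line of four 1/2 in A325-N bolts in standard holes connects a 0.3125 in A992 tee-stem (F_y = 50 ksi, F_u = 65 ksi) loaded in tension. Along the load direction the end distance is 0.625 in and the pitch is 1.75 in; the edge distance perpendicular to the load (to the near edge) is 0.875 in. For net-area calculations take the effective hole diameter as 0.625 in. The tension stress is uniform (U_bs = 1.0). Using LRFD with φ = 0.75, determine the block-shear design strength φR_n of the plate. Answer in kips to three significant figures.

42.3 kips

Shear plane L_v = 0.625 + 3·1.75 = 5.875 in; A_gv = 5.875 × 0.3125 = 1.836 in².
A_nv = (5.875 − 3.5·0.625) × 0.3125 = 1.152 in².
A_nt = (0.875 − 0.5·0.625) × 0.3125 = 0.1758 in².
0.6 F_u A_nv = 44.94 kips; 0.6 F_y A_gv = 55.08 kips → shear rupture governs the shear term.
R_n = 44.94 + 1.0 × 65 × 0.1758 = 56.37 kips.
Design strength φR_n = 0.75 × 56.37 = 42.3 kips.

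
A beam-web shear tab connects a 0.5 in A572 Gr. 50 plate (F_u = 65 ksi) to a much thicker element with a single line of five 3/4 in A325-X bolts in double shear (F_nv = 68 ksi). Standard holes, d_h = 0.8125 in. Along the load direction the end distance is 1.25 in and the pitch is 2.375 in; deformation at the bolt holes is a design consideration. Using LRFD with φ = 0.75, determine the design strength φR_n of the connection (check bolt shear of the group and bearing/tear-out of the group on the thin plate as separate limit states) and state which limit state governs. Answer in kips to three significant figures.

Bolt shear: A_b = π·0.75²/4 = 0.4418 in²; R_n = 68 × 0.4418 × 5 × 2 = 300.4 kips → 0.75 × 300.4 = 225 kips.
Bearing (1.2 l_c t F_u ≤ 2.4 d t F_u): upper limit = 2.4·0.75·0.5·65 = 58.5 kips.
  Edge l_c = 1.25 − 0.8125/2 = 0.8438 → r_n = 32.91 kips; interior l_c = 2.375 − 0.8125 = 1.562 → r_n = 58.5 kips.
  R_n,bearing = 1·32.91 + 4·58.5 = 266.9 kips → 0.75 × 266.9 = 200 kips.
Bearing governs: 200 kips.

200 kips (bearing governs)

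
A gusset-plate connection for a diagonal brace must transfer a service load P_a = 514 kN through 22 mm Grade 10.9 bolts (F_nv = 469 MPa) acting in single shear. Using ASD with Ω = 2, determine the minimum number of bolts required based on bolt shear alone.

A_b = π·22²/4 = 380.1 mm².
Per-bolt allowable strength R_n/Ω = 469 × 380.1 × 1 / 1000 / 2 = 89.14 kN.
n ≥ 514 / 89.14 = 5.766 → use 6 bolts.

6 bolts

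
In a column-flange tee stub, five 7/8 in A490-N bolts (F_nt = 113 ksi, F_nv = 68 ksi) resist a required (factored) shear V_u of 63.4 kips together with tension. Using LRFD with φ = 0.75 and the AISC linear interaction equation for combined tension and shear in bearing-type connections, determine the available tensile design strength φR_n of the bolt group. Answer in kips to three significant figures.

A_b = π·0.875²/4 = 0.6013 in²; f_rv = 63.4 / (5 × 0.6013) = 21.09 ksi.
F'_nt = 1.3 F_nt − (F_nt / φF_nv) f_rv = 1.3·113 − (113/(0.75·68))·21.09 = 100.2 ksi, capped at F_nt → F'_nt = 100.2 ksi.
R_n = F'_nt · A_b · n = 100.2 × 0.6013 × 5 = 301.2 kips.
Design strength φR_n = 0.75 × 301.2 = 226 kips.

226 kips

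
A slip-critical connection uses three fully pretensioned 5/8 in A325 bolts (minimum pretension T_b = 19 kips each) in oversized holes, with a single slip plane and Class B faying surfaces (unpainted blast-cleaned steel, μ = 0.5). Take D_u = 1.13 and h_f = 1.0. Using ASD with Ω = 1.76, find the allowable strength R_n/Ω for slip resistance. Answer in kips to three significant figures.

18.3 kips

R_n = μ · D_u · h_f · T_b · n_s · n_b = 0.5 × 1.13 × 1.0 × 19 × 1 × 3 = 32.2 kips.
Allowable strength R_n/Ω = 32.2 / 1.76 = 18.3 kips.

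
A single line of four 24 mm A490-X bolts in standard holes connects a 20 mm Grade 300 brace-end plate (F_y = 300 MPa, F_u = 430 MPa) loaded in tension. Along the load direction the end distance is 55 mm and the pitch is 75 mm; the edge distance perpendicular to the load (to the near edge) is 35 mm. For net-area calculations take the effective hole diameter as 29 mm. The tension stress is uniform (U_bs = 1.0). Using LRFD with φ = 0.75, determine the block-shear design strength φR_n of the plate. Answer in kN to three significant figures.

823 kN

Shear plane L_v = 55 + 3·75 = 280 mm; A_gv = 280 × 20 = 5600 mm².
A_nv = (280 − 3.5·29) × 20 = 3570 mm².
A_nt = (35 − 0.5·29) × 20 = 410 mm².
0.6 F_u A_nv = 921.1 kN; 0.6 F_y A_gv = 1008 kN → shear rupture governs the shear term.
R_n = 921.1 + 1.0 × 430 × 410 / 1000 = 1097 kN.
Design strength φR_n = 0.75 × 1097 = 823 kN.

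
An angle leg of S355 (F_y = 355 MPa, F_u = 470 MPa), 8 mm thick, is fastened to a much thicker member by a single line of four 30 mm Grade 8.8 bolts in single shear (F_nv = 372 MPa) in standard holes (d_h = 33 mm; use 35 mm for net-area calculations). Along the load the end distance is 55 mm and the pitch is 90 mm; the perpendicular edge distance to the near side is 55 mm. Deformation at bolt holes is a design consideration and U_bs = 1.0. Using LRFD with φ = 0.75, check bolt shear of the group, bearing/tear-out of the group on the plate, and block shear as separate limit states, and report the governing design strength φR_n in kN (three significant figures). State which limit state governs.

448 kN (block shear governs)

Bolt shear: A_b = π·30²/4 = 706.9 mm²; R_n = 372 × 706.9 × 4 × 1 / 1000 = 1052 kN → 0.75 × 1052 = 789 kN.
Bearing: edge l_c = 38.5, r_n = 173.7 kN; interior l_c = 57, r_n = 257.2 kN; R_n = 173.7 + 3·257.2 = 945.3 kN → 709 kN.
Block shear: A_gv = 2600, A_nv = 1620, A_nt = 300 mm²; R_n = min(0.6F_uA_nv, 0.6F_yA_gv) + U_bs·F_u·A_nt = 597.8 kN → 448 kN.
Block shear governs: 448 kN.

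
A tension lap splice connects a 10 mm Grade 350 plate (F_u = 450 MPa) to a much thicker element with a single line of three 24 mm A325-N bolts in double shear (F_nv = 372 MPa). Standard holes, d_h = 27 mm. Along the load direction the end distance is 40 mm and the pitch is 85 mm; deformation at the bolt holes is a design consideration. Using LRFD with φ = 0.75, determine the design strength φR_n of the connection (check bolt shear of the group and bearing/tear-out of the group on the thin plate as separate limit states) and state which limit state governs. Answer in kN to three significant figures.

496 kN (bearing governs)

Bolt shear: A_b = π·24²/4 = 452.4 mm²; R_n = 372 × 452.4 × 3 × 2 / 1000 = 1010 kN → 0.75 × 1010 = 757 kN.
Bearing (1.2 l_c t F_u ≤ 2.4 d t F_u): upper limit = 2.4·24·10·450 / 1000 = 259.2 kN.
  Edge l_c = 40 − 27/2 = 26.5 → r_n = 143.1 kN; interior l_c = 85 − 27 = 58 → r_n = 259.2 kN.
  R_n,bearing = 1·143.1 + 2·259.2 = 661.5 kN → 0.75 × 661.5 = 496 kN.
Bearing governs: 496 kN.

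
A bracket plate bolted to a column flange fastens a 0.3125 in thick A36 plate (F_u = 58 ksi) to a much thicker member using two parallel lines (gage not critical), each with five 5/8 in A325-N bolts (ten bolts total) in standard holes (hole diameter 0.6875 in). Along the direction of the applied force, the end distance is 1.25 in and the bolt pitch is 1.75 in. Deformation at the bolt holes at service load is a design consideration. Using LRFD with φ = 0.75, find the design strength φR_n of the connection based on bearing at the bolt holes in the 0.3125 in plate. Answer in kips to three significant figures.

Per bolt r_n = 1.2 l_c t F_u ≤ 2.4 d t F_u; upper limit = 2.4 × 0.625 × 0.3125 × 58 = 27.19 kips.
Edge bolt: l_c = 1.25 − 0.6875/2 = 0.9062 in → 1.2 × 0.9062 × 0.3125 × 58 = 19.71 → r_n = 19.71 kips.
Interior bolts: l_c = 1.75 − 0.6875 = 1.062 in → 1.2 × 1.062 × 0.3125 × 58 = 23.11 → r_n = 23.11 kips.
R_n = 2 × 19.71 + 8 × 23.11 = 224.3 kips.
Design strength φR_n = 0.75 × 224.3 = 168 kips.

168 kips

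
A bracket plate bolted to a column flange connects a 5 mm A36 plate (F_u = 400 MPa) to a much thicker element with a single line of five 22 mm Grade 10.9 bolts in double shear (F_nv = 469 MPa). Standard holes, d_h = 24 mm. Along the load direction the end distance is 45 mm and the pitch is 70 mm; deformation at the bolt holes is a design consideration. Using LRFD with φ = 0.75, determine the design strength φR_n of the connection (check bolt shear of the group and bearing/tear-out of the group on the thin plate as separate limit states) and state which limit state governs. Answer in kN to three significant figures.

Bolt shear: A_b = π·22²/4 = 380.1 mm²; R_n = 469 × 380.1 × 5 × 2 / 1000 = 1783 kN → 0.75 × 1783 = 1340 kN.
Bearing (1.2 l_c t F_u ≤ 2.4 d t F_u): upper limit = 2.4·22·5·400 / 1000 = 105.6 kN.
  Edge l_c = 45 − 24/2 = 33 → r_n = 79.2 kN; interior l_c = 70 − 24 = 46 → r_n = 105.6 kN.
  R_n,bearing = 1·79.2 + 4·105.6 = 501.6 kN → 0.75 × 501.6 = 376 kN.
Bearing governs: 376 kN.

376 kN (bearing governs)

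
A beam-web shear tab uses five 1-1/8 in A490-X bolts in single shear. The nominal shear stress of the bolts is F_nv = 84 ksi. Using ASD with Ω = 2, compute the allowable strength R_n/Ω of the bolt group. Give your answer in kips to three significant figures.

209 kips

A_b = π × 1.125² / 4 = 0.994 in².
R_n = F_nv · A_b · n · n_s = 84 × 0.994 × 5 × 1 = 417.5 kips.
Allowable strength R_n/Ω = 417.5 / 2 = 209 kips.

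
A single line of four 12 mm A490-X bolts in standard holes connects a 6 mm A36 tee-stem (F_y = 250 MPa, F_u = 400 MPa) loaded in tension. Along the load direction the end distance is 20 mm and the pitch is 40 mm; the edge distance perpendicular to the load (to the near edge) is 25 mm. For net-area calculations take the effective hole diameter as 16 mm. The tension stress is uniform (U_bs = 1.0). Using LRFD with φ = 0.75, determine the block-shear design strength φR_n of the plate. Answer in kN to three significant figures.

121 kN

Shear plane L_v = 20 + 3·40 = 140 mm; A_gv = 140 × 6 = 840 mm².
A_nv = (140 − 3.5·16) × 6 = 504 mm².
A_nt = (25 − 0.5·16) × 6 = 102 mm².
0.6 F_u A_nv = 121 kN; 0.6 F_y A_gv = 126 kN → shear rupture governs the shear term.
R_n = 121 + 1.0 × 400 × 102 / 1000 = 161.8 kN.
Design strength φR_n = 0.75 × 161.8 = 121 kN.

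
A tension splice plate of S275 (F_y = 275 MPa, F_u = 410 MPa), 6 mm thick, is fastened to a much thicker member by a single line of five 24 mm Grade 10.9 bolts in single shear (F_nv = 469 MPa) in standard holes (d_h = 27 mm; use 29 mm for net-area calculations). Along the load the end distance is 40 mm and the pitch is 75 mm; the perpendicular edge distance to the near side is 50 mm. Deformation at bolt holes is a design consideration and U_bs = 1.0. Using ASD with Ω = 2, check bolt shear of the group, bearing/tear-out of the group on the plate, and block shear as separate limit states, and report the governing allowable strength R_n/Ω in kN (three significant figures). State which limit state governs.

198 kN (block shear governs)

Bolt shear: A_b = π·24²/4 = 452.4 mm²; R_n = 469 × 452.4 × 5 × 1 / 1000 = 1061 kN → 1061 / 2 = 530 kN.
Bearing: edge l_c = 26.5, r_n = 78.23 kN; interior l_c = 48, r_n = 141.7 kN; R_n = 78.23 + 4·141.7 = 645 kN → 323 kN.
Block shear: A_gv = 2040, A_nv = 1257, A_nt = 213 mm²; R_n = min(0.6F_uA_nv, 0.6F_yA_gv) + U_bs·F_u·A_nt = 396.6 kN → 198 kN.
Block shear governs: 198 kN.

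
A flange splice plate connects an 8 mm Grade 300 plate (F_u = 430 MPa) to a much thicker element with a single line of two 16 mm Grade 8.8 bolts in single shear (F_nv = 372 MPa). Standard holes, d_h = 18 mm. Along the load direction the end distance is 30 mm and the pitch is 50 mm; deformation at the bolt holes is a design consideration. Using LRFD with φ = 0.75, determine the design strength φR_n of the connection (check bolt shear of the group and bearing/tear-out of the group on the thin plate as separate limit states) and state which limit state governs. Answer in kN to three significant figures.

Bolt shear: A_b = π·16²/4 = 201.1 mm²; R_n = 372 × 201.1 × 2 × 1 / 1000 = 149.6 kN → 0.75 × 149.6 = 112 kN.
Bearing (1.2 l_c t F_u ≤ 2.4 d t F_u): upper limit = 2.4·16·8·430 / 1000 = 132.1 kN.
  Edge l_c = 30 − 18/2 = 21 → r_n = 86.69 kN; interior l_c = 50 − 18 = 32 → r_n = 132.1 kN.
  R_n,bearing = 1·86.69 + 1·132.1 = 218.8 kN → 0.75 × 218.8 = 164 kN.
Bolt shear governs: 112 kN.

112 kN (bolt shear governs)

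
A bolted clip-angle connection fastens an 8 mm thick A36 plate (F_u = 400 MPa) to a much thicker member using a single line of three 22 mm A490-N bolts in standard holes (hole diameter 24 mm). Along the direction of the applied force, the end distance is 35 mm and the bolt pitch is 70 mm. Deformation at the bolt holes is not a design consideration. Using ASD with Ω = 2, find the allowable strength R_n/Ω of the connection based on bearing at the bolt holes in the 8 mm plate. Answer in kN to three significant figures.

Per bolt r_n = 1.5 l_c t F_u ≤ 3.0 d t F_u; upper limit = 3.0 × 22 × 8 × 400 / 1000 = 211.2 kN.
Edge bolt: l_c = 35 − 24/2 = 23 mm → 1.5 × 23 × 8 × 400 / 1000 = 110.4 → r_n = 110.4 kN.
Interior bolts: l_c = 70 − 24 = 46 mm → 1.5 × 46 × 8 × 400 / 1000 = 220.8 → r_n = 211.2 kN.
R_n = 1 × 110.4 + 2 × 211.2 = 532.8 kN.
Allowable strength R_n/Ω = 532.8 / 2 = 266 kN.

266 kN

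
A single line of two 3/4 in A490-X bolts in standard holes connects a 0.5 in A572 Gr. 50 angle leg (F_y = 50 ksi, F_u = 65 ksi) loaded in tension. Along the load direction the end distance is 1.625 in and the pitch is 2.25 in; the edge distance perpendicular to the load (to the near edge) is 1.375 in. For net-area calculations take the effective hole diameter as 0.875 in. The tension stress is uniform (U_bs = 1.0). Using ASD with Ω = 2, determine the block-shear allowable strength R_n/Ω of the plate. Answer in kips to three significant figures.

Shear plane L_v = 1.625 + 1·2.25 = 3.875 in; A_gv = 3.875 × 0.5 = 1.938 in².
A_nv = (3.875 − 1.5·0.875) × 0.5 = 1.281 in².
A_nt = (1.375 − 0.5·0.875) × 0.5 = 0.4688 in².
0.6 F_u A_nv = 49.97 kips; 0.6 F_y A_gv = 58.12 kips → shear rupture governs the shear term.
R_n = 49.97 + 1.0 × 65 × 0.4688 = 80.44 kips.
Allowable strength R_n/Ω = 80.44 / 2 = 40.2 kips.

40.2 kips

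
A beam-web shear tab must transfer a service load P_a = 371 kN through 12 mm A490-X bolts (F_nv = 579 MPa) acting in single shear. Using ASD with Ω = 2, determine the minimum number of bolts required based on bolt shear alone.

A_b = π·12²/4 = 113.1 mm².
Per-bolt allowable strength R_n/Ω = 579 × 113.1 × 1 / 1000 / 2 = 32.74 kN.
n ≥ 371 / 32.74 = 11.33 → use 12 bolts.

12 bolts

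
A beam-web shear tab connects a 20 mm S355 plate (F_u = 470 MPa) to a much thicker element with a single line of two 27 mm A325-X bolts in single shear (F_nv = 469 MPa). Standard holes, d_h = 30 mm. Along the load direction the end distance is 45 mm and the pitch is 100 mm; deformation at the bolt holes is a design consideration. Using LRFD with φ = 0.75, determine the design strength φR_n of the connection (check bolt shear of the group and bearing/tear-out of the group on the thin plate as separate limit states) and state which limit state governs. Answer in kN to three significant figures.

403 kN (bolt shear governs)

Bolt shear: A_b = π·27²/4 = 572.6 mm²; R_n = 469 × 572.6 × 2 × 1 / 1000 = 537.1 kN → 0.75 × 537.1 = 403 kN.
Bearing (1.2 l_c t F_u ≤ 2.4 d t F_u): upper limit = 2.4·27·20·470 / 1000 = 609.1 kN.
  Edge l_c = 45 − 30/2 = 30 → r_n = 338.4 kN; interior l_c = 100 − 30 = 70 → r_n = 609.1 kN.
  R_n,bearing = 1·338.4 + 1·609.1 = 947.5 kN → 0.75 × 947.5 = 711 kN.
Bolt shear governs: 403 kN.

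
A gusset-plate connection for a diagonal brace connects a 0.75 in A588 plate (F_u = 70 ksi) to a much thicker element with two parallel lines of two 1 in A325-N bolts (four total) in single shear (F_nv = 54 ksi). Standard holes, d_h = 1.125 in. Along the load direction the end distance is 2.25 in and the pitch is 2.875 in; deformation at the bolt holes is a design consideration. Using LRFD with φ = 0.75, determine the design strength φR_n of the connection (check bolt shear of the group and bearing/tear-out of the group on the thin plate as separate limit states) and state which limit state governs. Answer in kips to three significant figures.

Bolt shear: A_b = π·1²/4 = 0.7854 in²; R_n = 54 × 0.7854 × 4 × 1 = 169.6 kips → 0.75 × 169.6 = 127 kips.
Bearing (1.2 l_c t F_u ≤ 2.4 d t F_u): upper limit = 2.4·1·0.75·70 = 126 kips.
  Edge l_c = 2.25 − 1.125/2 = 1.688 → r_n = 106.3 kips; interior l_c = 2.875 − 1.125 = 1.75 → r_n = 110.3 kips.
  R_n,bearing = 2·106.3 + 2·110.3 = 433.1 kips → 0.75 × 433.1 = 325 kips.
Bolt shear governs: 127 kips.

127 kips (bolt shear governs)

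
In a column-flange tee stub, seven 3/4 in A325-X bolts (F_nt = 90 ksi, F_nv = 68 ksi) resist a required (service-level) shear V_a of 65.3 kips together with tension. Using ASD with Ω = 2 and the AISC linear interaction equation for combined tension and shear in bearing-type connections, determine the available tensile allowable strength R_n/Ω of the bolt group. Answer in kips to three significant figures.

A_b = π·0.75²/4 = 0.4418 in²; f_rv = 65.3 / (7 × 0.4418) = 21.12 ksi.
F'_nt = 1.3 F_nt − (Ω F_nt / F_nv) f_rv = 1.3·90 − (2·90/68)·21.12 = 61.11 ksi, capped at F_nt → F'_nt = 61.11 ksi.
R_n = F'_nt · A_b · n = 61.11 × 0.4418 × 7 = 189 kips.
Allowable strength R_n/Ω = 189 / 2 = 94.5 kips.

94.5 kips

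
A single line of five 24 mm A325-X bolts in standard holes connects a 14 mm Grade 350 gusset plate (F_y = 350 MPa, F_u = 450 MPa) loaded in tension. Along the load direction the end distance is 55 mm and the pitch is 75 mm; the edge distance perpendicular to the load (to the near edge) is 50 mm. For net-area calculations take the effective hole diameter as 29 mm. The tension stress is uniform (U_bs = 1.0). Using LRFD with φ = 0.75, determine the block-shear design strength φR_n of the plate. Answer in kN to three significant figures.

Shear plane L_v = 55 + 4·75 = 355 mm; A_gv = 355 × 14 = 4970 mm².
A_nv = (355 − 4.5·29) × 14 = 3143 mm².
A_nt = (50 − 0.5·29) × 14 = 497 mm².
0.6 F_u A_nv = 848.6 kN; 0.6 F_y A_gv = 1044 kN → shear rupture governs the shear term.
R_n = 848.6 + 1.0 × 450 × 497 / 1000 = 1072 kN.
Design strength φR_n = 0.75 × 1072 = 804 kN.

804 kN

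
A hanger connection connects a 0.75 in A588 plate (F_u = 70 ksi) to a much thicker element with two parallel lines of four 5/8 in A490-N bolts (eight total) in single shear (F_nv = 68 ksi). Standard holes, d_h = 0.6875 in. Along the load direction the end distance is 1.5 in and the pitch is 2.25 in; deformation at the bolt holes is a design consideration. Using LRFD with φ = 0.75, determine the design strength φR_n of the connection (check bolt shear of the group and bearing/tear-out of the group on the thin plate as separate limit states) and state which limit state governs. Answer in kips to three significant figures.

Bolt shear: A_b = π·0.625²/4 = 0.3068 in²; R_n = 68 × 0.3068 × 8 × 1 = 166.9 kips → 0.75 × 166.9 = 125 kips.
Bearing (1.2 l_c t F_u ≤ 2.4 d t F_u): upper limit = 2.4·0.625·0.75·70 = 78.75 kips.
  Edge l_c = 1.5 − 0.6875/2 = 1.156 → r_n = 72.84 kips; interior l_c = 2.25 − 0.6875 = 1.562 → r_n = 78.75 kips.
  R_n,bearing = 2·72.84 + 6·78.75 = 618.2 kips → 0.75 × 618.2 = 464 kips.
Bolt shear governs: 125 kips.

125 kips (bolt shear governs)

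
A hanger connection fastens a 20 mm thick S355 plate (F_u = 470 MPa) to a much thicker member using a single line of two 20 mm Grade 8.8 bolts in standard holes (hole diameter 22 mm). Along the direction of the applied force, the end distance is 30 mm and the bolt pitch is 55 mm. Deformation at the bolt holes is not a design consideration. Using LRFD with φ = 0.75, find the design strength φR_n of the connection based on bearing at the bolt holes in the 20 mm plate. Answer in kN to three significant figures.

Per bolt r_n = 1.5 l_c t F_u ≤ 3.0 d t F_u; upper limit = 3.0 × 20 × 20 × 470 / 1000 = 564 kN.
Edge bolt: l_c = 30 − 22/2 = 19 mm → 1.5 × 19 × 20 × 470 / 1000 = 267.9 → r_n = 267.9 kN.
Interior bolts: l_c = 55 − 22 = 33 mm → 1.5 × 33 × 20 × 470 / 1000 = 465.3 → r_n = 465.3 kN.
R_n = 1 × 267.9 + 1 × 465.3 = 733.2 kN.
Design strength φR_n = 0.75 × 733.2 = 550 kN.

550 kN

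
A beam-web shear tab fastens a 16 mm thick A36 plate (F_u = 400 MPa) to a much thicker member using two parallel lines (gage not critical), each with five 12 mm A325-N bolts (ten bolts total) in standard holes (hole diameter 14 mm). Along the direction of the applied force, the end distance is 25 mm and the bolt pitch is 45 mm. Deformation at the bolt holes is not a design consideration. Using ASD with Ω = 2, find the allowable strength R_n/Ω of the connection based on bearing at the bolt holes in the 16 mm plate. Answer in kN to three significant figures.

Per bolt r_n = 1.5 l_c t F_u ≤ 3.0 d t F_u; upper limit = 3.0 × 12 × 16 × 400 / 1000 = 230.4 kN.
Edge bolt: l_c = 25 − 14/2 = 18 mm → 1.5 × 18 × 16 × 400 / 1000 = 172.8 → r_n = 172.8 kN.
Interior bolts: l_c = 45 − 14 = 31 mm → 1.5 × 31 × 16 × 400 / 1000 = 297.6 → r_n = 230.4 kN.
R_n = 2 × 172.8 + 8 × 230.4 = 2189 kN.
Allowable strength R_n/Ω = 2189 / 2 = 1090 kN.

1090 kN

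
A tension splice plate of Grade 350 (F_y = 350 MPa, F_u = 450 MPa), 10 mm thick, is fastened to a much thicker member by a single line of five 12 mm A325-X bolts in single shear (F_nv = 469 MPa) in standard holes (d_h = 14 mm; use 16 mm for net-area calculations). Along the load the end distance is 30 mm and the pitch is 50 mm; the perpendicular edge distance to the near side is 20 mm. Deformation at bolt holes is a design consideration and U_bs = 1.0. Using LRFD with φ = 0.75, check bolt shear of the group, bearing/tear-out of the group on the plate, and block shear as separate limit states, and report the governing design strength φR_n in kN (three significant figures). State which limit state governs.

199 kN (bolt shear governs)

Bolt shear: A_b = π·12²/4 = 113.1 mm²; R_n = 469 × 113.1 × 5 × 1 / 1000 = 265.2 kN → 0.75 × 265.2 = 199 kN.
Bearing: edge l_c = 23, r_n = 124.2 kN; interior l_c = 36, r_n = 129.6 kN; R_n = 124.2 + 4·129.6 = 642.6 kN → 482 kN.
Block shear: A_gv = 2300, A_nv = 1580, A_nt = 120 mm²; R_n = min(0.6F_uA_nv, 0.6F_yA_gv) + U_bs·F_u·A_nt = 480.6 kN → 360 kN.
Bolt shear governs: 199 kN.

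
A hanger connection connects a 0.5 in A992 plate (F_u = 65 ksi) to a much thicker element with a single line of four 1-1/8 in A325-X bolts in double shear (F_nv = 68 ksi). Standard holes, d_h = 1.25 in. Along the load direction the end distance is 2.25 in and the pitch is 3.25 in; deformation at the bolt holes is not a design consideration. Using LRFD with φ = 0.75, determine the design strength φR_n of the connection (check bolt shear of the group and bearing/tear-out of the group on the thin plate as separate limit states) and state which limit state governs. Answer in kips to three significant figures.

Bolt shear: A_b = π·1.125²/4 = 0.994 in²; R_n = 68 × 0.994 × 4 × 2 = 540.7 kips → 0.75 × 540.7 = 406 kips.
Bearing (1.5 l_c t F_u ≤ 3.0 d t F_u): upper limit = 3.0·1.125·0.5·65 = 109.7 kips.
  Edge l_c = 2.25 − 1.25/2 = 1.625 → r_n = 79.22 kips; interior l_c = 3.25 − 1.25 = 2 → r_n = 97.5 kips.
  R_n,bearing = 1·79.22 + 3·97.5 = 371.7 kips → 0.75 × 371.7 = 279 kips.
Bearing governs: 279 kips.

279 kips (bearing governs)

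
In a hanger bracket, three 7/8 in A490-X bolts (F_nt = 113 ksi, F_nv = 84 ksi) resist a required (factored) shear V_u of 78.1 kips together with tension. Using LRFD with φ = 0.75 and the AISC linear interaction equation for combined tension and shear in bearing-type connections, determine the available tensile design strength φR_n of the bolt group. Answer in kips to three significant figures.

93.7 kips

A_b = π·0.875²/4 = 0.6013 in²; f_rv = 78.1 / (3 × 0.6013) = 43.29 ksi.
F'_nt = 1.3 F_nt − (F_nt / φF_nv) f_rv = 1.3·113 − (113/(0.75·84))·43.29 = 69.25 ksi, capped at F_nt → F'_nt = 69.25 ksi.
R_n = F'_nt · A_b · n = 69.25 × 0.6013 × 3 = 124.9 kips.
Design strength φR_n = 0.75 × 124.9 = 93.7 kips.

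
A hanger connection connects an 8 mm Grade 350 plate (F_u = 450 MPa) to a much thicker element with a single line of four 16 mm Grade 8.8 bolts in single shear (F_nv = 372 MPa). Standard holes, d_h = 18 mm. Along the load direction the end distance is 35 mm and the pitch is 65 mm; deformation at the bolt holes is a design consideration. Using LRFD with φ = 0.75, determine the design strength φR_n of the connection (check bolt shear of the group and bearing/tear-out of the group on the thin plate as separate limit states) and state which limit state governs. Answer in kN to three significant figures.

224 kN (bolt shear governs)

Bolt shear: A_b = π·16²/4 = 201.1 mm²; R_n = 372 × 201.1 × 4 × 1 / 1000 = 299.2 kN → 0.75 × 299.2 = 224 kN.
Bearing (1.2 l_c t F_u ≤ 2.4 d t F_u): upper limit = 2.4·16·8·450 / 1000 = 138.2 kN.
  Edge l_c = 35 − 18/2 = 26 → r_n = 112.3 kN; interior l_c = 65 − 18 = 47 → r_n = 138.2 kN.
  R_n,bearing = 1·112.3 + 3·138.2 = 527 kN → 0.75 × 527 = 395 kN.
Bolt shear governs: 224 kN.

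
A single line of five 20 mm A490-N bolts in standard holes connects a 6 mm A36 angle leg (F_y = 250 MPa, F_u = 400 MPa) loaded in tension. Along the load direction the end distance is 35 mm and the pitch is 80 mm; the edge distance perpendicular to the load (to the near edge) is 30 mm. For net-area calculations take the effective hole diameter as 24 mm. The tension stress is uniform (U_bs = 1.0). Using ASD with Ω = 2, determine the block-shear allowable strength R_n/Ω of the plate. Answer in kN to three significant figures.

Shear plane L_v = 35 + 4·80 = 355 mm; A_gv = 355 × 6 = 2130 mm².
A_nv = (355 − 4.5·24) × 6 = 1482 mm².
A_nt = (30 − 0.5·24) × 6 = 108 mm².
0.6 F_u A_nv = 355.7 kN; 0.6 F_y A_gv = 319.5 kN → shear yielding governs the shear term.
R_n = 319.5 + 1.0 × 400 × 108 / 1000 = 362.7 kN.
Allowable strength R_n/Ω = 362.7 / 2 = 181 kN.

181 kN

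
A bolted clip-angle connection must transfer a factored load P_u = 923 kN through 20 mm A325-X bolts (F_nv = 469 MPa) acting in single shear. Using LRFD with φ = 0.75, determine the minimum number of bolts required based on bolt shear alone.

9 bolts

A_b = π·20²/4 = 314.2 mm².
Per-bolt design strength φR_n = 0.75 × 469 × 314.2 × 1 / 1000 = 110.5 kN.
n ≥ 923 / 110.5 = 8.353 → use 9 bolts.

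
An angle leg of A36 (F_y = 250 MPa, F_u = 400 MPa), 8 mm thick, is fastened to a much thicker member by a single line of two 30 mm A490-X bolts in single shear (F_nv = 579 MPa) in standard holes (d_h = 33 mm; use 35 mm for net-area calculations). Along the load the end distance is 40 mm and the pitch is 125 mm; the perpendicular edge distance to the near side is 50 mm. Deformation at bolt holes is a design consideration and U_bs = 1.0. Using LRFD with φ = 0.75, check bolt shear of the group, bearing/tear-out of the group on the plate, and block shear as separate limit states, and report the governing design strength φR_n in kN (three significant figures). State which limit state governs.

Bolt shear: A_b = π·30²/4 = 706.9 mm²; R_n = 579 × 706.9 × 2 × 1 / 1000 = 818.5 kN → 0.75 × 818.5 = 614 kN.
Bearing: edge l_c = 23.5, r_n = 90.24 kN; interior l_c = 92, r_n = 230.4 kN; R_n = 90.24 + 1·230.4 = 320.6 kN → 240 kN.
Block shear: A_gv = 1320, A_nv = 900, A_nt = 260 mm²; R_n = min(0.6F_uA_nv, 0.6F_yA_gv) + U_bs·F_u·A_nt = 302 kN → 226 kN.
Block shear governs: 226 kN.

226 kN (block shear governs)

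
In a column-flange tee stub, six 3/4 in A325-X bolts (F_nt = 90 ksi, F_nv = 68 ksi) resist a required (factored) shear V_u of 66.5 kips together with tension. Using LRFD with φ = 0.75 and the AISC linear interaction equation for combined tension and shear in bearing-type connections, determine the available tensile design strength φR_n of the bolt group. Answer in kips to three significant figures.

A_b = π·0.75²/4 = 0.4418 in²; f_rv = 66.5 / (6 × 0.4418) = 25.09 ksi.
F'_nt = 1.3 F_nt − (F_nt / φF_nv) f_rv = 1.3·90 − (90/(0.75·68))·25.09 = 72.73 ksi, capped at F_nt → F'_nt = 72.73 ksi.
R_n = F'_nt · A_b · n = 72.73 × 0.4418 × 6 = 192.8 kips.
Design strength φR_n = 0.75 × 192.8 = 145 kips.

145 kips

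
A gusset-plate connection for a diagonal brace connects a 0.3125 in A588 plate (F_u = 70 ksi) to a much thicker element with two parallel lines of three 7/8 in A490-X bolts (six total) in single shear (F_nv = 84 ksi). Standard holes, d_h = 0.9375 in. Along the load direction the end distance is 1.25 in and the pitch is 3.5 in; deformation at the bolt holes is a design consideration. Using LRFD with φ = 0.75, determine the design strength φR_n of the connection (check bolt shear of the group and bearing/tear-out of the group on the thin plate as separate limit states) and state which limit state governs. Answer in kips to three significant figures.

Bolt shear: A_b = π·0.875²/4 = 0.6013 in²; R_n = 84 × 0.6013 × 6 × 1 = 303.1 kips → 0.75 × 303.1 = 227 kips.
Bearing (1.2 l_c t F_u ≤ 2.4 d t F_u): upper limit = 2.4·0.875·0.3125·70 = 45.94 kips.
  Edge l_c = 1.25 − 0.9375/2 = 0.7812 → r_n = 20.51 kips; interior l_c = 3.5 − 0.9375 = 2.562 → r_n = 45.94 kips.
  R_n,bearing = 2·20.51 + 4·45.94 = 224.8 kips → 0.75 × 224.8 = 169 kips.
Bearing governs: 169 kips.

169 kips (bearing governs)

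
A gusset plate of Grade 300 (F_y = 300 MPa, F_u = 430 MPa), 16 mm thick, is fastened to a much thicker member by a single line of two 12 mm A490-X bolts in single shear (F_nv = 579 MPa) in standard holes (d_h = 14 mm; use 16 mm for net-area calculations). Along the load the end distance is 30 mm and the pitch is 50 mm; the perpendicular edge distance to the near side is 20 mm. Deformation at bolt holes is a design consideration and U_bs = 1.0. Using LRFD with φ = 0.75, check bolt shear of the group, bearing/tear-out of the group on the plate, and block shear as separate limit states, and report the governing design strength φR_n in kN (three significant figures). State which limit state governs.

98.2 kN (bolt shear governs)

Bolt shear: A_b = π·12²/4 = 113.1 mm²; R_n = 579 × 113.1 × 2 × 1 / 1000 = 131 kN → 0.75 × 131 = 98.2 kN.
Bearing: edge l_c = 23, r_n = 189.9 kN; interior l_c = 36, r_n = 198.1 kN; R_n = 189.9 + 1·198.1 = 388 kN → 291 kN.
Block shear: A_gv = 1280, A_nv = 896, A_nt = 192 mm²; R_n = min(0.6F_uA_nv, 0.6F_yA_gv) + U_bs·F_u·A_nt = 313 kN → 235 kN.
Bolt shear governs: 98.2 kN.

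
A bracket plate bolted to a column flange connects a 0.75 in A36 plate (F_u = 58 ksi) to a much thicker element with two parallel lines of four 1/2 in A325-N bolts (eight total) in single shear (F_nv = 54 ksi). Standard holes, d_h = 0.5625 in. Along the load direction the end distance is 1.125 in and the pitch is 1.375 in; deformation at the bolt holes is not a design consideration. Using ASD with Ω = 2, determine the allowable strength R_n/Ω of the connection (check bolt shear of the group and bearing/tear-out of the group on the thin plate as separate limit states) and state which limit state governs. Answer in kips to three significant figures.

Bolt shear: A_b = π·0.5²/4 = 0.1963 in²; R_n = 54 × 0.1963 × 8 × 1 = 84.82 kips → 84.82 / 2 = 42.4 kips.
Bearing (1.5 l_c t F_u ≤ 3.0 d t F_u): upper limit = 3.0·0.5·0.75·58 = 65.25 kips.
  Edge l_c = 1.125 − 0.5625/2 = 0.8438 → r_n = 55.05 kips; interior l_c = 1.375 − 0.5625 = 0.8125 → r_n = 53.02 kips.
  R_n,bearing = 2·55.05 + 6·53.02 = 428.2 kips → 428.2 / 2 = 214 kips.
Bolt shear governs: 42.4 kips.

42.4 kips (bolt shear governs)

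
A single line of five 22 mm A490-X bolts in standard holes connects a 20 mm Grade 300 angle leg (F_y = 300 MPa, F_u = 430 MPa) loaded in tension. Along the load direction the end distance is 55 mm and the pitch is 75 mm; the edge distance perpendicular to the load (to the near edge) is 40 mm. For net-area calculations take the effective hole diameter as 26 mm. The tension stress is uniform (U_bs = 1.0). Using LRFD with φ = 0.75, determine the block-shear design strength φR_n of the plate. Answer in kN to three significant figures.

Shear plane L_v = 55 + 4·75 = 355 mm; A_gv = 355 × 20 = 7100 mm².
A_nv = (355 − 4.5·26) × 20 = 4760 mm².
A_nt = (40 − 0.5·26) × 20 = 540 mm².
0.6 F_u A_nv = 1228 kN; 0.6 F_y A_gv = 1278 kN → shear rupture governs the shear term.
R_n = 1228 + 1.0 × 430 × 540 / 1000 = 1460 kN.
Design strength φR_n = 0.75 × 1460 = 1100 kN.

1100 kN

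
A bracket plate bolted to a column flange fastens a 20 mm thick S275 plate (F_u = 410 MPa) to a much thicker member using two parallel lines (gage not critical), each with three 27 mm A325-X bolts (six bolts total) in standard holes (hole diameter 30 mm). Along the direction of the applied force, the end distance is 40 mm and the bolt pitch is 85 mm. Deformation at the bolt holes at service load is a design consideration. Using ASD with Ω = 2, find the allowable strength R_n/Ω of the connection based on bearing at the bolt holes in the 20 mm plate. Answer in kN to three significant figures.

1310 kN

Per bolt r_n = 1.2 l_c t F_u ≤ 2.4 d t F_u; upper limit = 2.4 × 27 × 20 × 410 / 1000 = 531.4 kN.
Edge bolt: l_c = 40 − 30/2 = 25 mm → 1.2 × 25 × 20 × 410 / 1000 = 246 → r_n = 246 kN.
Interior bolts: l_c = 85 − 30 = 55 mm → 1.2 × 55 × 20 × 410 / 1000 = 541.2 → r_n = 531.4 kN.
R_n = 2 × 246 + 4 × 531.4 = 2617 kN.
Allowable strength R_n/Ω = 2617 / 2 = 1310 kN.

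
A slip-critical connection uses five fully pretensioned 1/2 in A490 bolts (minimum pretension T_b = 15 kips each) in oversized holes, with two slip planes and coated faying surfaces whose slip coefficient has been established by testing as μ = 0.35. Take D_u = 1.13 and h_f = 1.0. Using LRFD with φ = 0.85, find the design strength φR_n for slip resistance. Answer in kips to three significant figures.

50.4 kips

R_n = μ · D_u · h_f · T_b · n_s · n_b = 0.35 × 1.13 × 1.0 × 15 × 2 × 5 = 59.32 kips.
Design strength φR_n = 0.85 × 59.32 = 50.4 kips.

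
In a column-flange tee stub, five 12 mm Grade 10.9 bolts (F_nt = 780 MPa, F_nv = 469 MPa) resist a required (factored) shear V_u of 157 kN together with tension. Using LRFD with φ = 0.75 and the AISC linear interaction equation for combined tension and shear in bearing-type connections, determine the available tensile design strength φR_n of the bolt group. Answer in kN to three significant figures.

A_b = π·12²/4 = 113.1 mm²; f_rv = 157 × 1000 / (5 × 113.1) = 277.6 MPa.
F'_nt = 1.3 F_nt − (F_nt / φF_nv) f_rv = 1.3·780 − (780/(0.75·469))·277.6 = 398.3 MPa, capped at F_nt → F'_nt = 398.3 MPa.
R_n = F'_nt · A_b · n = 398.3 × 113.1 × 5 / 1000 = 225.3 kN.
Design strength φR_n = 0.75 × 225.3 = 169 kN.

169 kN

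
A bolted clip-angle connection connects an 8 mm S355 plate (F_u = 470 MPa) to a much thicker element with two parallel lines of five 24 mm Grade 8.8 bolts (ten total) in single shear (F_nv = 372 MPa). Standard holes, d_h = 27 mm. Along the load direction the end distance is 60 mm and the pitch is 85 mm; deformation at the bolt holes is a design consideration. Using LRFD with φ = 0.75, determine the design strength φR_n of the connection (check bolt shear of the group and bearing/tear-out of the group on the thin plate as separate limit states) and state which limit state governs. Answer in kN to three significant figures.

Bolt shear: A_b = π·24²/4 = 452.4 mm²; R_n = 372 × 452.4 × 10 × 1 / 1000 = 1683 kN → 0.75 × 1683 = 1260 kN.
Bearing (1.2 l_c t F_u ≤ 2.4 d t F_u): upper limit = 2.4·24·8·470 / 1000 = 216.6 kN.
  Edge l_c = 60 − 27/2 = 46.5 → r_n = 209.8 kN; interior l_c = 85 − 27 = 58 → r_n = 216.6 kN.
  R_n,bearing = 2·209.8 + 8·216.6 = 2152 kN → 0.75 × 2152 = 1610 kN.
Bolt shear governs: 1260 kN.

1260 kN (bolt shear governs)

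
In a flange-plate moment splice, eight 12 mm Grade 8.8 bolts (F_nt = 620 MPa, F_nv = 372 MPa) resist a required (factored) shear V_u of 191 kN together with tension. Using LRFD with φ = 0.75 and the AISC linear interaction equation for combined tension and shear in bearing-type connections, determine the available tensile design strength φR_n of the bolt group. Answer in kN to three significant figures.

A_b = π·12²/4 = 113.1 mm²; f_rv = 191 × 1000 / (8 × 113.1) = 211.1 MPa.
F'_nt = 1.3 F_nt − (F_nt / φF_nv) f_rv = 1.3·620 − (620/(0.75·372))·211.1 = 336.9 MPa, capped at F_nt → F'_nt = 336.9 MPa.
R_n = F'_nt · A_b · n = 336.9 × 113.1 × 8 / 1000 = 304.8 kN.
Design strength φR_n = 0.75 × 304.8 = 229 kN.

229 kN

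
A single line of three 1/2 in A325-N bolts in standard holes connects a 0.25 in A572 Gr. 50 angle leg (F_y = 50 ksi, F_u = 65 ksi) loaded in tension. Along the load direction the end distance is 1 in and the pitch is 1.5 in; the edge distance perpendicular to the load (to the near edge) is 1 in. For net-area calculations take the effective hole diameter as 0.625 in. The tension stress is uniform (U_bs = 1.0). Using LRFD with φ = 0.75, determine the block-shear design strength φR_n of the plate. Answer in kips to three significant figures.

Shear plane L_v = 1 + 2·1.5 = 4 in; A_gv = 4 × 0.25 = 1 in².
A_nv = (4 − 2.5·0.625) × 0.25 = 0.6094 in².
A_nt = (1 − 0.5·0.625) × 0.25 = 0.1719 in².
0.6 F_u A_nv = 23.77 kips; 0.6 F_y A_gv = 30 kips → shear rupture governs the shear term.
R_n = 23.77 + 1.0 × 65 × 0.1719 = 34.94 kips.
Design strength φR_n = 0.75 × 34.94 = 26.2 kips.

26.2 kips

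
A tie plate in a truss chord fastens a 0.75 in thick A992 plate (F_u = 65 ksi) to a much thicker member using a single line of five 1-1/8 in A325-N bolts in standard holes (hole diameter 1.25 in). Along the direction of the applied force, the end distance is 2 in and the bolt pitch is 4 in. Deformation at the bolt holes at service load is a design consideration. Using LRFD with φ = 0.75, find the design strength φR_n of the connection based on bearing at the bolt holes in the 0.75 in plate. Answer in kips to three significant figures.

Per bolt r_n = 1.2 l_c t F_u ≤ 2.4 d t F_u; upper limit = 2.4 × 1.125 × 0.75 × 65 = 131.6 kips.
Edge bolt: l_c = 2 − 1.25/2 = 1.375 in → 1.2 × 1.375 × 0.75 × 65 = 80.44 → r_n = 80.44 kips.
Interior bolts: l_c = 4 − 1.25 = 2.75 in → 1.2 × 2.75 × 0.75 × 65 = 160.9 → r_n = 131.6 kips.
R_n = 1 × 80.44 + 4 × 131.6 = 606.9 kips.
Design strength φR_n = 0.75 × 606.9 = 455 kips.

455 kips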